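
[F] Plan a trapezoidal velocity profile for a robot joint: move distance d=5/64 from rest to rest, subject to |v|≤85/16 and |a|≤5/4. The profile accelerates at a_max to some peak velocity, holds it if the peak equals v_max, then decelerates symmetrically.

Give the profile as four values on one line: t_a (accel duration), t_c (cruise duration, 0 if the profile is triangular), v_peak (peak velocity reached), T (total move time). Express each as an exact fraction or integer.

vₘ²/aₘ = (85/16)²/(5/4) = 1445/64
5/64 < 1445/64 → triangular
v_peak = √(5/64·5/4) = √(25/256) = 5/16
t_a = (5/16)/(5/4) = 1/4; t_c = 0
T = 2·1/4 = 1/2

t_a=1/4 t_c=0 v_peak=5/16 T=1/2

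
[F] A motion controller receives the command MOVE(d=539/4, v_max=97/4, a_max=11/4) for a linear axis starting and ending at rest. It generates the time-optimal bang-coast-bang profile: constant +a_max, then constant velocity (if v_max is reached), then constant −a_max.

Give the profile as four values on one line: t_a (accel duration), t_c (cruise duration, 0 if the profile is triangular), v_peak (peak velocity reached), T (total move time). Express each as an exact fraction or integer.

vₘ²/aₘ = (97/4)²/(11/4) = 9409/44
539/4 < 9409/44 ⇒ no cruise
v_peak = √(539/4·11/4) = √(5929/16) = 77/4
t_a = (77/4)/(11/4) = 7; t_c = 0
T = 2·7 = 14

t_a=7 t_c=0 v_peak=77/4 T=14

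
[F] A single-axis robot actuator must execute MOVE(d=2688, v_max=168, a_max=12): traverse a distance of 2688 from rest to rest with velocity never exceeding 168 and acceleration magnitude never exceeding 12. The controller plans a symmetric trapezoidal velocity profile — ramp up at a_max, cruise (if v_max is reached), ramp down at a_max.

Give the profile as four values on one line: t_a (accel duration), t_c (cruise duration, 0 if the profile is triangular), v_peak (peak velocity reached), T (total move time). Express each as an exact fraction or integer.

t_a=14 t_c=2 v_peak=168 T=30

v_max²/a_max = 168²/12 = 2352
2688 ≥ 2352 → trapezoidal
t_a = 168/12 = 14; v_peak = 168
d_cruise = 2688 − 2352 = 336; t_c = 336/168 = 2
T = 2·14 + 2 = 30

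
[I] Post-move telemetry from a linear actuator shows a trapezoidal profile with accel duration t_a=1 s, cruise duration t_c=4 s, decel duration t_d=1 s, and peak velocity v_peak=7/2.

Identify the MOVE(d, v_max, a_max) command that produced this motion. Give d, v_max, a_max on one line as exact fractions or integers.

a_max = (7/2)/1 = 7/2
d_a = ½·7/2·1 = 7/4; d_c = 7/2·4 = 14
d = 2·7/4 + 14 = 35/2
t_c = 4 > 0 → v_max = v_peak = 7/2

d=35/2 v_max=7/2 a_max=7/2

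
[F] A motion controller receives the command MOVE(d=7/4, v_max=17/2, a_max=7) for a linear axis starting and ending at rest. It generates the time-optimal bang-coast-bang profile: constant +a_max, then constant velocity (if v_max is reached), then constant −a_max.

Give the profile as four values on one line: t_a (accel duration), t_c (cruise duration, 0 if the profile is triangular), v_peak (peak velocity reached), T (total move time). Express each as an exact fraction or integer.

v_max²/a_max = (17/2)²/7 = 289/28
7/4 < 289/28 → triangular
v_peak = √(7/4·7) = √(49/4) = 7/2
t_a = (7/2)/7 = 1/2; t_c = 0
T = 2·1/2 = 1

t_a=1/2 t_c=0 v_peak=7/2 T=1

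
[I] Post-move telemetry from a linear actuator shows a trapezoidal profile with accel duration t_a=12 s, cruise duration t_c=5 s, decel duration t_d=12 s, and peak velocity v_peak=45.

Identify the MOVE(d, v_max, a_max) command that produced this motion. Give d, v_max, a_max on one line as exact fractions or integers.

a_max = 45/12 = 15/4
d_a = ½·45·12 = 270; d_c = 45·5 = 225
d = 2·270 + 225 = 765
t_c = 5 > 0 → v_max = v_peak = 45

d=765 v_max=45 a_max=15/4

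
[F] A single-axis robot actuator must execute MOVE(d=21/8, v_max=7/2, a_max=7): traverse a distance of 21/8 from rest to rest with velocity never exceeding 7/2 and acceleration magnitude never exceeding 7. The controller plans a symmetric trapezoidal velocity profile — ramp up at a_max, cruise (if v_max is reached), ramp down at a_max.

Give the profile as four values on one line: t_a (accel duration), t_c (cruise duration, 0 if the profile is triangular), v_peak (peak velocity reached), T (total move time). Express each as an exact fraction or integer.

t_a=1/2 t_c=1/4 v_peak=7/2 T=5/4

vₘ²/aₘ = (7/2)²/7 = 7/4
21/8 ≥ 7/4 → trapezoidal
t_a = (7/2)/7 = 1/2; v_peak = 7/2
d_cruise = 21/8 − 7/4 = 7/8; t_c = (7/8)/(7/2) = 1/4
T = 2·1/2 + 1/4 = 5/4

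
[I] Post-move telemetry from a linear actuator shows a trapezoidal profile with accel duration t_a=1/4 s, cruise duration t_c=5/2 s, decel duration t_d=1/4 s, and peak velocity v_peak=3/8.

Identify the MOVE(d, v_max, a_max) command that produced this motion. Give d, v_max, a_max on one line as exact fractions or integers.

a_max = (3/8)/(1/4) = 3/2
d_a = ½·3/8·1/4 = 3/64; d_c = 3/8·5/2 = 15/16
d = 2·3/64 + 15/16 = 33/32
t_c = 5/2 > 0 → v_max = v_peak = 3/8

d=33/32 v_max=3/8 a_max=3/2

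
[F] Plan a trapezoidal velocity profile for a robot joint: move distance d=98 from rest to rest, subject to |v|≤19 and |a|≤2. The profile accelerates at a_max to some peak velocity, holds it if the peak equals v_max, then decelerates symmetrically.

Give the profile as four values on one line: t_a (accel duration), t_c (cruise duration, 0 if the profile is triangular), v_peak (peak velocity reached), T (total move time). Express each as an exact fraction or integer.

v_max²/a_max = 19²/2 = 361/2
98 < 361/2 ⇒ no cruise
v_peak = √(98·2) = √196 = 14
t_a = 14/2 = 7; t_c = 0
T = 2·7 = 14

t_a=7 t_c=0 v_peak=14 T=14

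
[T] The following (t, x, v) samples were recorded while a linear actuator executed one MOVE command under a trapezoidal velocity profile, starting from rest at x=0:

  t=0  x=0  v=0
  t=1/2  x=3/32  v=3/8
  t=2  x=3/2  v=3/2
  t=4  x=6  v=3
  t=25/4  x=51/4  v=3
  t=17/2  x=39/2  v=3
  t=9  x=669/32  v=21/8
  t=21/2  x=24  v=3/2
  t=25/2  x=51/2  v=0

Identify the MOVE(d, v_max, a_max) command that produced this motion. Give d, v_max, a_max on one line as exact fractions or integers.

d=51/2 v_max=3 a_max=3/4

final state: t=25/2, x=51/2, v=0 → d = 51/2
a_max = (3/8−0)/(1/2−0) = 3/4
max v = 3 over t∈[4,17/2] → v_max = 3
check: 3·(4+9/2) = 51/2 ✓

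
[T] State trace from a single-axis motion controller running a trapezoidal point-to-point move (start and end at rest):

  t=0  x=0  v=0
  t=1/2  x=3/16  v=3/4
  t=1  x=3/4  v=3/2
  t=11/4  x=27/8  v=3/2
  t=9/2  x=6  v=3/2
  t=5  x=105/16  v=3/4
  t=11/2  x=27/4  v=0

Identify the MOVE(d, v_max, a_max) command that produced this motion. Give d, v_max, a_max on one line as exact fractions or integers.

final state: t=11/2, x=27/4, v=0 → d = 27/4
a_max = (3/4−0)/(1/2−0) = 3/2
max v = 3/2 over t∈[1,9/2] → v_max = 3/2
check: 3/2·(1+7/2) = 27/4 ✓

d=27/4 v_max=3/2 a_max=3/2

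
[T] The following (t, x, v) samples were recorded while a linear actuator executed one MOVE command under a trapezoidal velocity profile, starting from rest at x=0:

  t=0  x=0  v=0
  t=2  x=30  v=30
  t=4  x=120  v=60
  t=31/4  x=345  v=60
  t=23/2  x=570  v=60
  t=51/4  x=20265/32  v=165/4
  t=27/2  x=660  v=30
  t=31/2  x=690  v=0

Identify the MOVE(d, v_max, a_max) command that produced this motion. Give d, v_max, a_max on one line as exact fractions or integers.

d=690 v_max=60 a_max=15

final state: t=31/2, x=690, v=0 → d = 690
a_max = (30−0)/(2−0) = 15
max v = 60 over t∈[4,23/2] → v_max = 60
check: 60·(4+15/2) = 690 ✓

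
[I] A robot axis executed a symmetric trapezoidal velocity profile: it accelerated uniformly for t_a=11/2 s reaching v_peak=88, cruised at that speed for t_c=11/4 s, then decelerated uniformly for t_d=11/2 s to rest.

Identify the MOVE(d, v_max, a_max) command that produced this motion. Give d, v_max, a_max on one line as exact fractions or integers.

d=726 v_max=88 a_max=16

a_max = 88/(11/2) = 16
d_a = ½·88·11/2 = 242; d_c = 88·11/4 = 242
d = 2·242 + 242 = 726
t_c = 11/4 > 0 ⇒ limit active, v_max = 88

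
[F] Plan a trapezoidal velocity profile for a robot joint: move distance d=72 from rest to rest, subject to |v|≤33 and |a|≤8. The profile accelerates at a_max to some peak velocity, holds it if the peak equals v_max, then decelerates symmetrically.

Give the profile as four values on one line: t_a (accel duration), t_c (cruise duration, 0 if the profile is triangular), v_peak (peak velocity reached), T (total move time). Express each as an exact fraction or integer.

t_a=3 t_c=0 v_peak=24 T=6

v_max²/a_max = 33²/8 = 1089/8
72 < 1089/8 so t_c = 0
v_peak = √(72·8) = √576 = 24
t_a = 24/8 = 3; t_c = 0
T = 2·3 = 6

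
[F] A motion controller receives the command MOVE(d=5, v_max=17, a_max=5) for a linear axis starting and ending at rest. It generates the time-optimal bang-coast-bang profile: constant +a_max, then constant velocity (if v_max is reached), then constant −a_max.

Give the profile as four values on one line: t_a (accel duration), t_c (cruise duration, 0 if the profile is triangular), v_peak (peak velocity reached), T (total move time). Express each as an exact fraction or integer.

v_max²/a_max = 17²/5 = 289/5
5 < 289/5 → triangular
v_peak = √(5·5) = √25 = 5
t_a = 5/5 = 1; t_c = 0
T = 2·1 = 2

t_a=1 t_c=0 v_peak=5 T=2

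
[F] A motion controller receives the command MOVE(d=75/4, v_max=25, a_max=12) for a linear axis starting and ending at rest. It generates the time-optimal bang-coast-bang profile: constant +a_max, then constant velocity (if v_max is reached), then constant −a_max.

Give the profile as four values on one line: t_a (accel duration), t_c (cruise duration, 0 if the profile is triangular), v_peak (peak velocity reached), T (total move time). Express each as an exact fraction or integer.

t_a=5/4 t_c=0 v_peak=15 T=5/2

v_max²/a_max = 25²/12 = 625/12
75/4 < 625/12 → triangular
v_peak = √(75/4·12) = √225 = 15
t_a = 15/12 = 5/4; t_c = 0
T = 2·5/4 = 5/2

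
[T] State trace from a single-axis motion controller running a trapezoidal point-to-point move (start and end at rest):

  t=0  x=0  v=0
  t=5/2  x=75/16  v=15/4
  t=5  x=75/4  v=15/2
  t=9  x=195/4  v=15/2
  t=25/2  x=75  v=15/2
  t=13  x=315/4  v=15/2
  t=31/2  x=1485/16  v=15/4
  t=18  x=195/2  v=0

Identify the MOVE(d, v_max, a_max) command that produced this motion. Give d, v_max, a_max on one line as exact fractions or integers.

d=195/2 v_max=15/2 a_max=3/2

final state: t=18, x=195/2, v=0 → d = 195/2
a_max = (15/4−0)/(5/2−0) = 3/2
max v = 15/2 over t∈[5,13] → v_max = 15/2
check: 15/2·(5+8) = 195/2 ✓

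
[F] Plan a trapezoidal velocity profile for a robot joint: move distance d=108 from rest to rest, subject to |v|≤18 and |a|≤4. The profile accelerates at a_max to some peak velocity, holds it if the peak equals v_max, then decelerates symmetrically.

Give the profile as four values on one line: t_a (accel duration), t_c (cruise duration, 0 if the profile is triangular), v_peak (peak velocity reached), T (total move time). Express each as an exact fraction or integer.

vₘ²/aₘ = 18²/4 = 81
108 ≥ 81 → trapezoidal
t_a = 18/4 = 9/2; v_peak = 18
d_cruise = 108 − 81 = 27; t_c = 27/18 = 3/2
T = 2·9/2 + 3/2 = 21/2

t_a=9/2 t_c=3/2 v_peak=18 T=21/2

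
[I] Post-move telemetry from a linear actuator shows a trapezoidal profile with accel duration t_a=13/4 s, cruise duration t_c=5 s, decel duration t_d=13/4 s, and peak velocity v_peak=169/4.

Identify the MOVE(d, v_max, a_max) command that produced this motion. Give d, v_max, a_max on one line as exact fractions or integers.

a_max = (169/4)/(13/4) = 13
d_a = ½·169/4·13/4 = 2197/32; d_c = 169/4·5 = 845/4
d = 2·2197/32 + 845/4 = 5577/16
t_c = 5 > 0 so v_max = 169/4

d=5577/16 v_max=169/4 a_max=13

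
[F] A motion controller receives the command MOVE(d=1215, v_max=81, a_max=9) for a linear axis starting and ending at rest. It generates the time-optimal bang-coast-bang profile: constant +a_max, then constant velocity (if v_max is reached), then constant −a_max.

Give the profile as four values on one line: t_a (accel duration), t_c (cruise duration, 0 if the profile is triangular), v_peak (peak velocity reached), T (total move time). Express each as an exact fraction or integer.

t_a=9 t_c=6 v_peak=81 T=24

v_max²/a_max = 81²/9 = 729
1215 ≥ 729 ⇒ cruise phase
t_a = 81/9 = 9; v_peak = 81
d_cruise = 1215 − 729 = 486; t_c = 486/81 = 6
T = 2·9 + 6 = 24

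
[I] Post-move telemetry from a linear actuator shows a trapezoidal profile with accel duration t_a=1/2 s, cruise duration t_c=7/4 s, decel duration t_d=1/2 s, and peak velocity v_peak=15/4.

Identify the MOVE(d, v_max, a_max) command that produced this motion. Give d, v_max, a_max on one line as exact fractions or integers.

a_max = (15/4)/(1/2) = 15/2
d_a = ½·15/4·1/2 = 15/16; d_c = 15/4·7/4 = 105/16
d = 2·15/16 + 105/16 = 135/16
t_c = 7/4 > 0 → v_max = v_peak = 15/4

d=135/16 v_max=15/4 a_max=15/2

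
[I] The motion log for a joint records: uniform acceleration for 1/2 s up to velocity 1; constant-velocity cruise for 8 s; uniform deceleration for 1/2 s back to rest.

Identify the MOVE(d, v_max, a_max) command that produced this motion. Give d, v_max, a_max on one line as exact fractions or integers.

a_max = 1/(1/2) = 2
d_a = ½·1·1/2 = 1/4; d_c = 1·8 = 8
d = 2·1/4 + 8 = 17/2
t_c = 8 > 0 → v_max = v_peak = 1

d=17/2 v_max=1 a_max=2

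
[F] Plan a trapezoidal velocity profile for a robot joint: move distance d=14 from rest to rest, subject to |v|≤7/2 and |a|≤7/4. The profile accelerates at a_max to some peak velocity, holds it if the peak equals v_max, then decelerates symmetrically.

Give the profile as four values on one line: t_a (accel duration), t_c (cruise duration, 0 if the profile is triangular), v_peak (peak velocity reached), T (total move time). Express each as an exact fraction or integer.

t_a=2 t_c=2 v_peak=7/2 T=6

(v_max)²/a_max = (7/2)²/(7/4) = 7
14 ≥ 7 so v_max reached
t_a = (7/2)/(7/4) = 2; v_peak = 7/2
d_cruise = 14 − 7 = 7; t_c = 7/(7/2) = 2
T = 2·2 + 2 = 6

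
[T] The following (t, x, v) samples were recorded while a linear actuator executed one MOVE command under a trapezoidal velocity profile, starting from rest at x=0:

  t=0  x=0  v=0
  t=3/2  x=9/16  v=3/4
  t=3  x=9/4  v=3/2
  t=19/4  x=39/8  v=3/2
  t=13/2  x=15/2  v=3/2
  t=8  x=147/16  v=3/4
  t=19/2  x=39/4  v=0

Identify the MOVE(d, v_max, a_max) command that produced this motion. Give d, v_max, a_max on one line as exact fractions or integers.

final state: t=19/2, x=39/4, v=0 → d = 39/4
a_max = (3/4−0)/(3/2−0) = 1/2
max v = 3/2 over t∈[3,13/2] → v_max = 3/2
check: 3/2·(3+7/2) = 39/4 ✓

d=39/4 v_max=3/2 a_max=1/2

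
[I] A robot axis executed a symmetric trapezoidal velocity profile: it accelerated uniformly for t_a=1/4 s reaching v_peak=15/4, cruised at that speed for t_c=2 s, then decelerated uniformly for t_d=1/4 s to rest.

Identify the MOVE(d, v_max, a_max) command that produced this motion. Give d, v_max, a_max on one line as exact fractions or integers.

d=135/16 v_max=15/4 a_max=15

a_max = (15/4)/(1/4) = 15
d_a = ½·15/4·1/4 = 15/32; d_c = 15/4·2 = 15/2
d = 2·15/32 + 15/2 = 135/16
t_c = 2 > 0 → v_max = v_peak = 15/4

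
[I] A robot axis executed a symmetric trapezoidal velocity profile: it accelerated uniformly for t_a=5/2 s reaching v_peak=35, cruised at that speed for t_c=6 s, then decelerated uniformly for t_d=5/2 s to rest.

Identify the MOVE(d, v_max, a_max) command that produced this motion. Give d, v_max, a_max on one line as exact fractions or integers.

a_max = 35/(5/2) = 14
d_a = ½·35·5/2 = 175/4; d_c = 35·6 = 210
d = 2·175/4 + 210 = 595/2
t_c = 6 > 0 ⇒ limit active, v_max = 35

d=595/2 v_max=35 a_max=14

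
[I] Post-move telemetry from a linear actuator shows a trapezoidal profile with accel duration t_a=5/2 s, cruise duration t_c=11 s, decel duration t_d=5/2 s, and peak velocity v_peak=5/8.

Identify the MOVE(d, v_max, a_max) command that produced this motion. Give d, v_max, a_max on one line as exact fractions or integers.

d=135/16 v_max=5/8 a_max=1/4

a_max = (5/8)/(5/2) = 1/4
d_a = ½·5/8·5/2 = 25/32; d_c = 5/8·11 = 55/8
d = 2·25/32 + 55/8 = 135/16
t_c = 11 > 0 → v_max = v_peak = 5/8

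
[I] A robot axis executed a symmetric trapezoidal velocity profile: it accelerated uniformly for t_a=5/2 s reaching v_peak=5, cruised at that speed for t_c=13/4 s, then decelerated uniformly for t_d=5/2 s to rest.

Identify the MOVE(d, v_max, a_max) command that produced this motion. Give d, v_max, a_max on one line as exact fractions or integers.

d=115/4 v_max=5 a_max=2

a_max = 5/(5/2) = 2
d_a = ½·5·5/2 = 25/4; d_c = 5·13/4 = 65/4
d = 2·25/4 + 65/4 = 115/4
t_c = 13/4 > 0 so v_max = 5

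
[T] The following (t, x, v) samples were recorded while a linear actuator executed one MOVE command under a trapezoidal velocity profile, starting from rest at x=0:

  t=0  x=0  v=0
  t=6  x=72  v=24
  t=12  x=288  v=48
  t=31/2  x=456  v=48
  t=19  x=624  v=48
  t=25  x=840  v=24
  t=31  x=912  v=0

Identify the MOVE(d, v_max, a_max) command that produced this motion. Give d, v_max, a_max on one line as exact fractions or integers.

d=912 v_max=48 a_max=4

final state: t=31, x=912, v=0 → d = 912
a_max = (24−0)/(6−0) = 4
max v = 48 over t∈[12,19] → v_max = 48
check: 48·(12+7) = 912 ✓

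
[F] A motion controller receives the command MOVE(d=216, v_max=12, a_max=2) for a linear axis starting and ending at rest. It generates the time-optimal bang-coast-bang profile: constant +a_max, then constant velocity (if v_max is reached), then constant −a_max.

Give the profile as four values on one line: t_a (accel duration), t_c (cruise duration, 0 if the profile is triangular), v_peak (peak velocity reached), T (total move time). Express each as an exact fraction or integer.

v_max²/a_max = 12²/2 = 72
216 ≥ 72 → trapezoidal
t_a = 12/2 = 6; v_peak = 12
d_cruise = 216 − 72 = 144; t_c = 144/12 = 12
T = 2·6 + 12 = 24

t_a=6 t_c=12 v_peak=12 T=24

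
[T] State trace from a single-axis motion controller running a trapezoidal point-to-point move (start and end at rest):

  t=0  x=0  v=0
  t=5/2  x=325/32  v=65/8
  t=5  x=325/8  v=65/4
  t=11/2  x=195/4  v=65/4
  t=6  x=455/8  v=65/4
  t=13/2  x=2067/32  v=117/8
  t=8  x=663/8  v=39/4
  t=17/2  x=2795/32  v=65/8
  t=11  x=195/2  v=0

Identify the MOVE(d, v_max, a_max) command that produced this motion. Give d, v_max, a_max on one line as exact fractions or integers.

final state: t=11, x=195/2, v=0 → d = 195/2
a_max = (65/8−0)/(5/2−0) = 13/4
max v = 65/4 over t∈[5,6] → v_max = 65/4
check: 65/4·(5+1) = 195/2 ✓

d=195/2 v_max=65/4 a_max=13/4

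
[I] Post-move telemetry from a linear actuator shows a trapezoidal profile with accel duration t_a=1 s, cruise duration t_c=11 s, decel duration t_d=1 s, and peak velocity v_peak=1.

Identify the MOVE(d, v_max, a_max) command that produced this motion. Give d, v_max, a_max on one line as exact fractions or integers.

a_max = 1/1 = 1
d_a = ½·1·1 = 1/2; d_c = 1·11 = 11
d = 2·1/2 + 11 = 12
t_c = 11 > 0 ⇒ limit active, v_max = 1

d=12 v_max=1 a_max=1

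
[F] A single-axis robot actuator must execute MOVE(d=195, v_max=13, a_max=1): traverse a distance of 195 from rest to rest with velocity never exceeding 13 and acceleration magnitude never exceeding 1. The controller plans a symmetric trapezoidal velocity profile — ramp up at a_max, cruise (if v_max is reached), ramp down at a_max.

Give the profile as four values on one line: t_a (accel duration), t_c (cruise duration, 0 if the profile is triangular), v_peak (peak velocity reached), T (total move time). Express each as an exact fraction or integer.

vₘ²/aₘ = 13²/1 = 169
195 ≥ 169 → trapezoidal
t_a = 13/1 = 13; v_peak = 13
d_cruise = 195 − 169 = 26; t_c = 26/13 = 2
T = 2·13 + 2 = 28

t_a=13 t_c=2 v_peak=13 T=28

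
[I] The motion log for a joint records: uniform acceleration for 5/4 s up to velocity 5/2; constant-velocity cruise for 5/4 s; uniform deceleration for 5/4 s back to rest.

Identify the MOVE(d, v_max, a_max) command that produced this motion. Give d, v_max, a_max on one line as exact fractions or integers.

a_max = (5/2)/(5/4) = 2
d_a = ½·5/2·5/4 = 25/16; d_c = 5/2·5/4 = 25/8
d = 2·25/16 + 25/8 = 25/4
t_c = 5/4 > 0 ⇒ limit active, v_max = 5/2

d=25/4 v_max=5/2 a_max=2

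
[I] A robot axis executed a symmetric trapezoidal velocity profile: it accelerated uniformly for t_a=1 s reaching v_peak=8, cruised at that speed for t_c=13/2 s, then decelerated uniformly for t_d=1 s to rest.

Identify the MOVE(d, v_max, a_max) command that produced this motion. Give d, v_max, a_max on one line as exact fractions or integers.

d=60 v_max=8 a_max=8

a_max = 8/1 = 8
d_a = ½·8·1 = 4; d_c = 8·13/2 = 52
d = 2·4 + 52 = 60
t_c = 13/2 > 0 ⇒ limit active, v_max = 8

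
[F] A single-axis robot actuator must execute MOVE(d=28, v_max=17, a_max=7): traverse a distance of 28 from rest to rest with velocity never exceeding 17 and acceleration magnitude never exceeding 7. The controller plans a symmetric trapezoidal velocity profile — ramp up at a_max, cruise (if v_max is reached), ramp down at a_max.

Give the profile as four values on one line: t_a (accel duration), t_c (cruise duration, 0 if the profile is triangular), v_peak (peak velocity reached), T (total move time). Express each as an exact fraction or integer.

t_a=2 t_c=0 v_peak=14 T=4

(v_max)²/a_max = 17²/7 = 289/7
28 < 289/7 → triangular
v_peak = √(28·7) = √196 = 14
t_a = 14/7 = 2; t_c = 0
T = 2·2 = 4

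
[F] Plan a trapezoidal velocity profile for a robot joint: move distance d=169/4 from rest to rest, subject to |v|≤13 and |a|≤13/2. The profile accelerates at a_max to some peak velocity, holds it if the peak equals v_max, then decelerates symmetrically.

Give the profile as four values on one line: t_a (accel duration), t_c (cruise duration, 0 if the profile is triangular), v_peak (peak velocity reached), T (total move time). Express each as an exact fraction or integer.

vₘ²/aₘ = 13²/(13/2) = 26
169/4 ≥ 26 → trapezoidal
t_a = 13/(13/2) = 2; v_peak = 13
d_cruise = 169/4 − 26 = 65/4; t_c = (65/4)/13 = 5/4
T = 2·2 + 5/4 = 21/4

t_a=2 t_c=5/4 v_peak=13 T=21/4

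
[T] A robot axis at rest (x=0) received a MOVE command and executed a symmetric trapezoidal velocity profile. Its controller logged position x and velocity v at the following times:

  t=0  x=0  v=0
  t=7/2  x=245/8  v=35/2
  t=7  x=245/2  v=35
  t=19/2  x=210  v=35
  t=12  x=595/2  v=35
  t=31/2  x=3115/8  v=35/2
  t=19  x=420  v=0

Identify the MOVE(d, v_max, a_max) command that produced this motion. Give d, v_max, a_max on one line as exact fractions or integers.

final state: t=19, x=420, v=0 → d = 420
a_max = (35/2−0)/(7/2−0) = 5
max v = 35 over t∈[7,12] → v_max = 35
check: 35·(7+5) = 420 ✓

d=420 v_max=35 a_max=5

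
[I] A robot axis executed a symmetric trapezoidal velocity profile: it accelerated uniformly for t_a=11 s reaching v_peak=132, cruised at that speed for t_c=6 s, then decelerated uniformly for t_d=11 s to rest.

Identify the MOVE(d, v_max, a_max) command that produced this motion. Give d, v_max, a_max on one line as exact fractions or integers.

d=2244 v_max=132 a_max=12

a_max = 132/11 = 12
d_a = ½·132·11 = 726; d_c = 132·6 = 792
d = 2·726 + 792 = 2244
t_c = 6 > 0 ⇒ limit active, v_max = 132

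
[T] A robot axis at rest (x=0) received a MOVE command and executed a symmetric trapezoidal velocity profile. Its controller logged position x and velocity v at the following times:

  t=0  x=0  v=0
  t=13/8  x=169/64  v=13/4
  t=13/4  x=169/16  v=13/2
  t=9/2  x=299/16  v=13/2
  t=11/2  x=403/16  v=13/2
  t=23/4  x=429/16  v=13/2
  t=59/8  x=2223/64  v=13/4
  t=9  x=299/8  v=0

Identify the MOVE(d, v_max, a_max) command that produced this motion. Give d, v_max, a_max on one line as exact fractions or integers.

final state: t=9, x=299/8, v=0 → d = 299/8
a_max = (13/4−0)/(13/8−0) = 2
max v = 13/2 over t∈[13/4,23/4] → v_max = 13/2
check: 13/2·(13/4+5/2) = 299/8 ✓

d=299/8 v_max=13/2 a_max=2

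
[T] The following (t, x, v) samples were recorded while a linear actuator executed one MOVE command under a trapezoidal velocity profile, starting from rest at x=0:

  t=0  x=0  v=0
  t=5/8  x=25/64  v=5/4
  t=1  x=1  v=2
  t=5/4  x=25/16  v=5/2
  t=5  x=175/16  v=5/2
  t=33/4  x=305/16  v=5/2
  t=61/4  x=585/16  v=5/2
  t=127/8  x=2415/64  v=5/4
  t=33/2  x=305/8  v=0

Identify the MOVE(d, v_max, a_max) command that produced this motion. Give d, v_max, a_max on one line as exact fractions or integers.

final state: t=33/2, x=305/8, v=0 → d = 305/8
a_max = (5/4−0)/(5/8−0) = 2
max v = 5/2 over t∈[5/4,61/4] → v_max = 5/2
check: 5/2·(5/4+14) = 305/8 ✓

d=305/8 v_max=5/2 a_max=2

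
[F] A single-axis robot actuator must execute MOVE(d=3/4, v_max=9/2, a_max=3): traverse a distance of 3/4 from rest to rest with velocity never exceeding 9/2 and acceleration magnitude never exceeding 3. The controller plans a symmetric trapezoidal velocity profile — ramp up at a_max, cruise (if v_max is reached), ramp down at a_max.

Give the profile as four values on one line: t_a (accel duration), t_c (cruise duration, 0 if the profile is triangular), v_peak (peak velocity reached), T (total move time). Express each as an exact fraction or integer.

v_max²/a_max = (9/2)²/3 = 27/4
3/4 < 27/4 → triangular
v_peak = √(3/4·3) = √(9/4) = 3/2
t_a = (3/2)/3 = 1/2; t_c = 0
T = 2·1/2 = 1

t_a=1/2 t_c=0 v_peak=3/2 T=1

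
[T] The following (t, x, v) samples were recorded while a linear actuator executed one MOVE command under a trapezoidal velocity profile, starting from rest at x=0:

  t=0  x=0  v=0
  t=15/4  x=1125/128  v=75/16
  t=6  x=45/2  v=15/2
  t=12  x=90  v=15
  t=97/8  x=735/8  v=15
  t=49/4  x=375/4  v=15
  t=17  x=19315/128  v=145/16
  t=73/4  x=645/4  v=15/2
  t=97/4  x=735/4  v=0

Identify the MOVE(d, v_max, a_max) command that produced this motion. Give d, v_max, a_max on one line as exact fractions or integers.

d=735/4 v_max=15 a_max=5/4

final state: t=97/4, x=735/4, v=0 → d = 735/4
a_max = (75/16−0)/(15/4−0) = 5/4
max v = 15 over t∈[12,49/4] → v_max = 15
check: 15·(12+1/4) = 735/4 ✓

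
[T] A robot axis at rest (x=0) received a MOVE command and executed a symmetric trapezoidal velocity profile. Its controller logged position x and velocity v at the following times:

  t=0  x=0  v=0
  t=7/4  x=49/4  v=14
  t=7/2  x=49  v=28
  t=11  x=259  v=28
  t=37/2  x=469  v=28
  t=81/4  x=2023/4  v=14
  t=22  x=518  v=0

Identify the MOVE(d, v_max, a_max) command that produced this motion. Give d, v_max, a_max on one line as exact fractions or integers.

d=518 v_max=28 a_max=8

final state: t=22, x=518, v=0 → d = 518
a_max = (14−0)/(7/4−0) = 8
max v = 28 over t∈[7/2,37/2] → v_max = 28
check: 28·(7/2+15) = 518 ✓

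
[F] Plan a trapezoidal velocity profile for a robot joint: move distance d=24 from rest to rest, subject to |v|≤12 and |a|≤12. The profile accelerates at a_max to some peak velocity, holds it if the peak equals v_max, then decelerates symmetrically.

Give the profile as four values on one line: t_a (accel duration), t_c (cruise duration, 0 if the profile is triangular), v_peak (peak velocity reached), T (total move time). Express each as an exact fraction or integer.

vₘ²/aₘ = 12²/12 = 12
24 ≥ 12 ⇒ cruise phase
t_a = 12/12 = 1; v_peak = 12
d_cruise = 24 − 12 = 12; t_c = 12/12 = 1
T = 2·1 + 1 = 3

t_a=1 t_c=1 v_peak=12 T=3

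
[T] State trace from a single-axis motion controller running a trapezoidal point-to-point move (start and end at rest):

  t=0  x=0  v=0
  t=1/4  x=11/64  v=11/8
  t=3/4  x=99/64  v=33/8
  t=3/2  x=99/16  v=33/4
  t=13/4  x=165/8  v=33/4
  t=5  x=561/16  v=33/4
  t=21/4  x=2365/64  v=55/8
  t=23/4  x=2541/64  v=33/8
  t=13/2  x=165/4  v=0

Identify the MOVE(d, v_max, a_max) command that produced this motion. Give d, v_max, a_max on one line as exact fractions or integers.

d=165/4 v_max=33/4 a_max=11/2

final state: t=13/2, x=165/4, v=0 → d = 165/4
a_max = (11/8−0)/(1/4−0) = 11/2
max v = 33/4 over t∈[3/2,5] → v_max = 33/4
check: 33/4·(3/2+7/2) = 165/4 ✓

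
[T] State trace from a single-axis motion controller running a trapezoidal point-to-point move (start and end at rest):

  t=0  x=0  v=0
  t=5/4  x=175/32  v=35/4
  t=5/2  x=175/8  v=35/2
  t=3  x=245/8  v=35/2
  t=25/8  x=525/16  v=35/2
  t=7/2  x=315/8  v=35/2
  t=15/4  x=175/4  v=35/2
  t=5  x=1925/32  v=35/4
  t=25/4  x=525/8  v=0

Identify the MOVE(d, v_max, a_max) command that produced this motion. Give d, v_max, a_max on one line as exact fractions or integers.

d=525/8 v_max=35/2 a_max=7

final state: t=25/4, x=525/8, v=0 → d = 525/8
a_max = (35/4−0)/(5/4−0) = 7
max v = 35/2 over t∈[5/2,15/4] → v_max = 35/2
check: 35/2·(5/2+5/4) = 525/8 ✓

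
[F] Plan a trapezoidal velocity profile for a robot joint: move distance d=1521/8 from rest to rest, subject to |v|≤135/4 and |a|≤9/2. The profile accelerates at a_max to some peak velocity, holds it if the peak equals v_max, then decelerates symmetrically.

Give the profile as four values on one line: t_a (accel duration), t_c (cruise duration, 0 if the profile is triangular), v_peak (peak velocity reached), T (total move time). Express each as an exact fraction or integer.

t_a=13/2 t_c=0 v_peak=117/4 T=13

(v_max)²/a_max = (135/4)²/(9/2) = 2025/8
1521/8 < 2025/8 ⇒ no cruise
v_peak = √(1521/8·9/2) = √(13689/16) = 117/4
t_a = (117/4)/(9/2) = 13/2; t_c = 0
T = 2·13/2 = 13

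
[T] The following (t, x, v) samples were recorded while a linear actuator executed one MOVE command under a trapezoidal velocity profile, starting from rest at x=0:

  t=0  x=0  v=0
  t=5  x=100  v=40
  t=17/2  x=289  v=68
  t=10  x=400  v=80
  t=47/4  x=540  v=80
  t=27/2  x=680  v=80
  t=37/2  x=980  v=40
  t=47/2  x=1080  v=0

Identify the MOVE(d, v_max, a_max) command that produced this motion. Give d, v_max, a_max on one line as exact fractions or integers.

d=1080 v_max=80 a_max=8

final state: t=47/2, x=1080, v=0 → d = 1080
a_max = (40−0)/(5−0) = 8
max v = 80 over t∈[10,27/2] → v_max = 80
check: 80·(10+7/2) = 1080 ✓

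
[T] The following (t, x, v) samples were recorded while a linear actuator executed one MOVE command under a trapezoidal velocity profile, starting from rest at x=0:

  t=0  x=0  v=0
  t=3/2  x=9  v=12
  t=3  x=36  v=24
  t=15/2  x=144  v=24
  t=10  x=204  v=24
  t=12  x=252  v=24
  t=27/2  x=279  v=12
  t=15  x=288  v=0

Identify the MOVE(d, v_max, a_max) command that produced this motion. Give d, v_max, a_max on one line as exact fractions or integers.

d=288 v_max=24 a_max=8

final state: t=15, x=288, v=0 → d = 288
a_max = (12−0)/(3/2−0) = 8
max v = 24 over t∈[3,12] → v_max = 24
check: 24·(3+9) = 288 ✓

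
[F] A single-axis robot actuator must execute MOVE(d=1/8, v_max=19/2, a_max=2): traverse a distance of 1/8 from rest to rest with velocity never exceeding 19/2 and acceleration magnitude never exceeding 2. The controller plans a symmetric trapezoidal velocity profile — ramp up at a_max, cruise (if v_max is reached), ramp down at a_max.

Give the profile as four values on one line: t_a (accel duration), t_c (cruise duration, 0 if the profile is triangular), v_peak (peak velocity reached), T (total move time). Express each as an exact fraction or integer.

v_max²/a_max = (19/2)²/2 = 361/8
1/8 < 361/8 → triangular
v_peak = √(1/8·2) = √(1/4) = 1/2
t_a = (1/2)/2 = 1/4; t_c = 0
T = 2·1/4 = 1/2

t_a=1/4 t_c=0 v_peak=1/2 T=1/2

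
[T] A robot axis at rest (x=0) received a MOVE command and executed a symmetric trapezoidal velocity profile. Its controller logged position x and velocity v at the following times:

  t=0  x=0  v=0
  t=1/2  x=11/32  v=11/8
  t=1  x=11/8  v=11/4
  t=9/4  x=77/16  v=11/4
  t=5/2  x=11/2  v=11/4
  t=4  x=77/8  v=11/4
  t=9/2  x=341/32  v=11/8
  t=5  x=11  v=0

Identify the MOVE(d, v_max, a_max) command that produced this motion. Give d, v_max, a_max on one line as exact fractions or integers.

final state: t=5, x=11, v=0 → d = 11
a_max = (11/8−0)/(1/2−0) = 11/4
max v = 11/4 over t∈[1,4] → v_max = 11/4
check: 11/4·(1+3) = 11 ✓

d=11 v_max=11/4 a_max=11/4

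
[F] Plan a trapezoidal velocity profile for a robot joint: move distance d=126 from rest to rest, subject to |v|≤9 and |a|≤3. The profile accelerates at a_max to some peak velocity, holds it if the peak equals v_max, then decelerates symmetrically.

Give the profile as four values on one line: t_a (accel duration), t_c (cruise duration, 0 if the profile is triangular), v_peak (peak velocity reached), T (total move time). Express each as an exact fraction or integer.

v_max²/a_max = 9²/3 = 27
126 ≥ 27 so v_max reached
t_a = 9/3 = 3; v_peak = 9
d_cruise = 126 − 27 = 99; t_c = 99/9 = 11
T = 2·3 + 11 = 17

t_a=3 t_c=11 v_peak=9 T=17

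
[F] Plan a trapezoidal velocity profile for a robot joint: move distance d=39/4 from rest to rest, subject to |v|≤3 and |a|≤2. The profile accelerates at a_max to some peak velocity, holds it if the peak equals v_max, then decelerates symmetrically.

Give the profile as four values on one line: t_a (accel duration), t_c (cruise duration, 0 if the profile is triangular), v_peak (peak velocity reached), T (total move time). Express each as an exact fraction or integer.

t_a=3/2 t_c=7/4 v_peak=3 T=19/4

vₘ²/aₘ = 3²/2 = 9/2
39/4 ≥ 9/2 so v_max reached
t_a = 3/2; v_peak = 3
d_cruise = 39/4 − 9/2 = 21/4; t_c = (21/4)/3 = 7/4
T = 2·3/2 + 7/4 = 19/4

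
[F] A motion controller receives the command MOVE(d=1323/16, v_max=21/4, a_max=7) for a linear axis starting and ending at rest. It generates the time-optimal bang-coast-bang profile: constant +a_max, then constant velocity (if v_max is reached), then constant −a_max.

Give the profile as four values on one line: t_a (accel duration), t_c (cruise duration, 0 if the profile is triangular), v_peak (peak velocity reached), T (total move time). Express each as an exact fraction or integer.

t_a=3/4 t_c=15 v_peak=21/4 T=33/2

v_max²/a_max = (21/4)²/7 = 63/16
1323/16 ≥ 63/16 ⇒ cruise phase
t_a = (21/4)/7 = 3/4; v_peak = 21/4
d_cruise = 1323/16 − 63/16 = 315/4; t_c = (315/4)/(21/4) = 15
T = 2·3/4 + 15 = 33/2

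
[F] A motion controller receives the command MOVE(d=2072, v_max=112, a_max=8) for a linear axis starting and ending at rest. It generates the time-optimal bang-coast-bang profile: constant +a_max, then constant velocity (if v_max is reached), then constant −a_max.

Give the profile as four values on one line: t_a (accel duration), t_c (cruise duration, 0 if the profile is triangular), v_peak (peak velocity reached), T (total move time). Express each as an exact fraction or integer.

v_max²/a_max = 112²/8 = 1568
2072 ≥ 1568 ⇒ cruise phase
t_a = 112/8 = 14; v_peak = 112
d_cruise = 2072 − 1568 = 504; t_c = 504/112 = 9/2
T = 2·14 + 9/2 = 65/2

t_a=14 t_c=9/2 v_peak=112 T=65/2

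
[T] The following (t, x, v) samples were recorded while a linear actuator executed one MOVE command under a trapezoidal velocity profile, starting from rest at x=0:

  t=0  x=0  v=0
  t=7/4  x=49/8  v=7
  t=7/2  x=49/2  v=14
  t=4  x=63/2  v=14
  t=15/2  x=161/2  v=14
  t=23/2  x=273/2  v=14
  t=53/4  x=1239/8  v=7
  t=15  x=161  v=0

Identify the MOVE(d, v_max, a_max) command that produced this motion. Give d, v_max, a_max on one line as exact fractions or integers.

d=161 v_max=14 a_max=4

final state: t=15, x=161, v=0 → d = 161
a_max = (7−0)/(7/4−0) = 4
max v = 14 over t∈[7/2,23/2] → v_max = 14
check: 14·(7/2+8) = 161 ✓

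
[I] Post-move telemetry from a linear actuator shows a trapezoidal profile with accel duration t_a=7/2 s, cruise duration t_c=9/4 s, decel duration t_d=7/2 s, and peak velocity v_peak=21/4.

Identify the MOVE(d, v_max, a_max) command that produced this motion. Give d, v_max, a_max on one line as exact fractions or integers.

d=483/16 v_max=21/4 a_max=3/2

a_max = (21/4)/(7/2) = 3/2
d_a = ½·21/4·7/2 = 147/16; d_c = 21/4·9/4 = 189/16
d = 2·147/16 + 189/16 = 483/16
t_c = 9/4 > 0 ⇒ limit active, v_max = 21/4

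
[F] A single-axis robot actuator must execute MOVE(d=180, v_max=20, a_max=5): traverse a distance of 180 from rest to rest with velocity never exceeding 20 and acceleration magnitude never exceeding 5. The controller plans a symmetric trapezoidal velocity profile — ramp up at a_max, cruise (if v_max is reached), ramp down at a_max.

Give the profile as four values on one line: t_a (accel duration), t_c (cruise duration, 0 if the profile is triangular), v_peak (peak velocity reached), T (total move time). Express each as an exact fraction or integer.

vₘ²/aₘ = 20²/5 = 80
180 ≥ 80 ⇒ cruise phase
t_a = 20/5 = 4; v_peak = 20
d_cruise = 180 − 80 = 100; t_c = 100/20 = 5
T = 2·4 + 5 = 13

t_a=4 t_c=5 v_peak=20 T=13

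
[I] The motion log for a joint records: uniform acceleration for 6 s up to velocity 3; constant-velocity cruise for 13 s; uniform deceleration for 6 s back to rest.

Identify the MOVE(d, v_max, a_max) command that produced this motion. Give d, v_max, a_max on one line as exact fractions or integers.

a_max = 3/6 = 1/2
d_a = ½·3·6 = 9; d_c = 3·13 = 39
d = 2·9 + 39 = 57
t_c = 13 > 0 so v_max = 3

d=57 v_max=3 a_max=1/2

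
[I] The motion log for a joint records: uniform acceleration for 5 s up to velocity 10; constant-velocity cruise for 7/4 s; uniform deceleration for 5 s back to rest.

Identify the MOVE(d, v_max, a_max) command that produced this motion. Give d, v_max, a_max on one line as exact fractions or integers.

d=135/2 v_max=10 a_max=2

a_max = 10/5 = 2
d_a = ½·10·5 = 25; d_c = 10·7/4 = 35/2
d = 2·25 + 35/2 = 135/2
t_c = 7/4 > 0 ⇒ limit active, v_max = 10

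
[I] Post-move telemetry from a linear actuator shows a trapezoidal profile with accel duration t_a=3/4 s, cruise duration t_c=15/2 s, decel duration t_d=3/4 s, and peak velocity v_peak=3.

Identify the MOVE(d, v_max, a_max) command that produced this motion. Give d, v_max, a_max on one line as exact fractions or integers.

d=99/4 v_max=3 a_max=4

a_max = 3/(3/4) = 4
d_a = ½·3·3/4 = 9/8; d_c = 3·15/2 = 45/2
d = 2·9/8 + 45/2 = 99/4
t_c = 15/2 > 0 so v_max = 3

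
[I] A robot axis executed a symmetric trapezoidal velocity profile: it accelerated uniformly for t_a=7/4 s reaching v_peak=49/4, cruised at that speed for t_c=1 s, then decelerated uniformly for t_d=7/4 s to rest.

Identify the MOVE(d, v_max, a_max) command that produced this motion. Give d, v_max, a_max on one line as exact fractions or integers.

a_max = (49/4)/(7/4) = 7
d_a = ½·49/4·7/4 = 343/32; d_c = 49/4·1 = 49/4
d = 2·343/32 + 49/4 = 539/16
t_c = 1 > 0 ⇒ limit active, v_max = 49/4

d=539/16 v_max=49/4 a_max=7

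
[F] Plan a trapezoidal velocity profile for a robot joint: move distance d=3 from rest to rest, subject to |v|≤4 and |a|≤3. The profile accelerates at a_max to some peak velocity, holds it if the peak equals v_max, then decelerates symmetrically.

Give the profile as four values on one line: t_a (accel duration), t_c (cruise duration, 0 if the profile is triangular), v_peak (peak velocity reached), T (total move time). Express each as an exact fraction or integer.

t_a=1 t_c=0 v_peak=3 T=2

v_max²/a_max = 4²/3 = 16/3
3 < 16/3 → triangular
v_peak = √(3·3) = √9 = 3
t_a = 3/3 = 1; t_c = 0
T = 2·1 = 2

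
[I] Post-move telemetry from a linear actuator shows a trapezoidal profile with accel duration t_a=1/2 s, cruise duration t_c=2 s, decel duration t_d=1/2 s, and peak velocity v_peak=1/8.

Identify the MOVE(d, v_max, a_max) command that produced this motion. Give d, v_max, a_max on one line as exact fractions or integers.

a_max = (1/8)/(1/2) = 1/4
d_a = ½·1/8·1/2 = 1/32; d_c = 1/8·2 = 1/4
d = 2·1/32 + 1/4 = 5/16
t_c = 2 > 0 → v_max = v_peak = 1/8

d=5/16 v_max=1/8 a_max=1/4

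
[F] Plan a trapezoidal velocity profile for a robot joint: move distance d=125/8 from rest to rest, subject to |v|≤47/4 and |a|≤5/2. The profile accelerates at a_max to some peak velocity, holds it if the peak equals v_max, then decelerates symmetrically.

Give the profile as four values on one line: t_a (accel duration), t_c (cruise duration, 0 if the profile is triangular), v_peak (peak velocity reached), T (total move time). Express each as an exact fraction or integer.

t_a=5/2 t_c=0 v_peak=25/4 T=5

vₘ²/aₘ = (47/4)²/(5/2) = 2209/40
125/8 < 2209/40 → triangular
v_peak = √(125/8·5/2) = √(625/16) = 25/4
t_a = (25/4)/(5/2) = 5/2; t_c = 0
T = 2·5/2 = 5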